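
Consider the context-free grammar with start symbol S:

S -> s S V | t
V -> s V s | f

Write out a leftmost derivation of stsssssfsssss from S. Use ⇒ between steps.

S ⇒ sSV ⇒ stV ⇒ stsVs ⇒ stssVss ⇒ stsssVsss ⇒ stssssVssss ⇒ stsssssVsssss ⇒ stsssssfsssss

S ⇒ sSV   [S -> s S V]
sSV ⇒ stV   [S -> t]
stV ⇒ stsVs   [V -> s V s]
stsVs ⇒ stssVss   [V -> s V s]
stssVss ⇒ stsssVsss   [V -> s V s]
stsssVsss ⇒ stssssVssss   [V -> s V s]
stssssVssss ⇒ stsssssVsssss   [V -> s V s]
stsssssVsssss ⇒ stsssssfsssss   [V -> f]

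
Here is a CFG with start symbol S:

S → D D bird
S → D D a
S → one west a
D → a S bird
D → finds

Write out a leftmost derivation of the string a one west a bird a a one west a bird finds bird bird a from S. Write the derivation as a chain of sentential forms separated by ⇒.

S ⇒ D D a ⇒ a S bird D a ⇒ a one west a bird D a ⇒ a one west a bird a S bird a ⇒ a one west a bird a D D bird bird a ⇒ a one west a bird a a S bird D bird bird a ⇒ a one west a bird a a one west a bird D bird bird a ⇒ a one west a bird a a one west a bird finds bird bird a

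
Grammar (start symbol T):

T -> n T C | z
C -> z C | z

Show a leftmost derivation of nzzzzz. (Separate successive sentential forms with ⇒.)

T ⇒ nTC ⇒ nzC ⇒ nzzC ⇒ nzzzC ⇒ nzzzzC ⇒ nzzzzz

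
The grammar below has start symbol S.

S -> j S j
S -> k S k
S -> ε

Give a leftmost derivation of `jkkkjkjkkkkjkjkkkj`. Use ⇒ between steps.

S ⇒ jSj   [S -> j S j]
jSj ⇒ jkSkj   [S -> k S k]
jkSkj ⇒ jkkSkkj   [S -> k S k]
jkkSkkj ⇒ jkkkSkkkj   [S -> k S k]
jkkkSkkkj ⇒ jkkkjSjkkkj   [S -> j S j]
jkkkjSjkkkj ⇒ jkkkjkSkjkkkj   [S -> k S k]
jkkkjkSkjkkkj ⇒ jkkkjkjSjkjkkkj   [S -> j S j]
jkkkjkjSjkjkkkj ⇒ jkkkjkjkSkjkjkkkj   [S -> k S k]
jkkkjkjkSkjkjkkkj ⇒ jkkkjkjkkSkkjkjkkkj   [S -> k S k]
jkkkjkjkkSkkjkjkkkj ⇒ jkkkjkjkkkkjkjkkkj   [S -> ε]

S ⇒ jSj ⇒ jkSkj ⇒ jkkSkkj ⇒ jkkkSkkkj ⇒ jkkkjSjkkkj ⇒ jkkkjkSkjkkkj ⇒ jkkkjkjSjkjkkkj ⇒ jkkkjkjkSkjkjkkkj ⇒ jkkkjkjkkSkkjkjkkkj ⇒ jkkkjkjkkkkjkjkkkj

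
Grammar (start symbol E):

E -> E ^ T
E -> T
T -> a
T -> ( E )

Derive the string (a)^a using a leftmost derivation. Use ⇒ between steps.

E⇒E^T⇒T^T⇒(E)^T⇒(T)^T⇒(a)^T⇒(a)^a

E ⇒ E^T   [E -> E ^ T]
E^T ⇒ T^T   [E -> T]
T^T ⇒ (E)^T   [T -> ( E )]
(E)^T ⇒ (T)^T   [E -> T]
(T)^T ⇒ (a)^T   [T -> a]
(a)^T ⇒ (a)^a   [T -> a]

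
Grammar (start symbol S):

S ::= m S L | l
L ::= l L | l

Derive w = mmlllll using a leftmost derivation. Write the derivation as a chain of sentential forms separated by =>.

S => mSL => mmSLL => mmlLL => mmllLL => mmlllLL => mmllllL => mmlllll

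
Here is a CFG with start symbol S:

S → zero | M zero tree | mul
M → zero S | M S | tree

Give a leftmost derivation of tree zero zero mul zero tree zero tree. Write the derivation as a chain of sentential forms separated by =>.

S => M zero tree => M S zero tree => M S S zero tree => tree S S zero tree => tree zero S zero tree => tree zero M zero tree zero tree => tree zero zero S zero tree zero tree => tree zero zero mul zero tree zero tree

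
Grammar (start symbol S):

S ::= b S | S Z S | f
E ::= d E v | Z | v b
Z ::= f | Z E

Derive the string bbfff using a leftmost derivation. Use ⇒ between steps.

S ⇒ bS   [S ::= b S]
bS ⇒ bSZS   [S ::= S Z S]
bSZS ⇒ bbSZS   [S ::= b S]
bbSZS ⇒ bbfZS   [S ::= f]
bbfZS ⇒ bbffS   [Z ::= f]
bbffS ⇒ bbfff   [S ::= f]

S ⇒ bS ⇒ bSZS ⇒ bbSZS ⇒ bbfZS ⇒ bbffS ⇒ bbfff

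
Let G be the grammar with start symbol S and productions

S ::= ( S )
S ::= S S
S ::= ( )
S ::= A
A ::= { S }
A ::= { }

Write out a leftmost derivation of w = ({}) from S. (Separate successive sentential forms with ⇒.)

S ⇒ (S) ⇒ (A) ⇒ ({})

S ⇒ (S)   [S ::= ( S )]
(S) ⇒ (A)   [S ::= A]
(A) ⇒ ({})   [A ::= { }]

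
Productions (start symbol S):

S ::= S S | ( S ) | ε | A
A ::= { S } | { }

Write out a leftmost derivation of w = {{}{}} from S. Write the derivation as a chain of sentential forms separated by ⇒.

S ⇒ A   [S ::= A]
A ⇒ {S}   [A ::= { S }]
{S} ⇒ {SS}   [S ::= S S]
{SS} ⇒ {AS}   [S ::= A]
{AS} ⇒ {{}S}   [A ::= { }]
{{}S} ⇒ {{}A}   [S ::= A]
{{}A} ⇒ {{}{}}   [A ::= { }]

S ⇒ A ⇒ {S} ⇒ {SS} ⇒ {AS} ⇒ {{}S} ⇒ {{}A} ⇒ {{}{}}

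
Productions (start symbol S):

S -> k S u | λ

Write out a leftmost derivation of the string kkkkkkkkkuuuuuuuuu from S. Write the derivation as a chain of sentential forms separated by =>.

S => kSu => kkSuu => kkkSuuu => kkkkSuuuu => kkkkkSuuuuu => kkkkkkSuuuuuu => kkkkkkkSuuuuuuu => kkkkkkkkSuuuuuuuu => kkkkkkkkkSuuuuuuuuu => kkkkkkkkkuuuuuuuuu

S => kSu   [S -> k S u]
kSu => kkSuu   [S -> k S u]
kkSuu => kkkSuuu   [S -> k S u]
kkkSuuu => kkkkSuuuu   [S -> k S u]
kkkkSuuuu => kkkkkSuuuuu   [S -> k S u]
kkkkkSuuuuu => kkkkkkSuuuuuu   [S -> k S u]
kkkkkkSuuuuuu => kkkkkkkSuuuuuuu   [S -> k S u]
kkkkkkkSuuuuuuu => kkkkkkkkSuuuuuuuu   [S -> k S u]
kkkkkkkkSuuuuuuuu => kkkkkkkkkSuuuuuuuuu   [S -> k S u]
kkkkkkkkkSuuuuuuuuu => kkkkkkkkkuuuuuuuuu   [S -> λ]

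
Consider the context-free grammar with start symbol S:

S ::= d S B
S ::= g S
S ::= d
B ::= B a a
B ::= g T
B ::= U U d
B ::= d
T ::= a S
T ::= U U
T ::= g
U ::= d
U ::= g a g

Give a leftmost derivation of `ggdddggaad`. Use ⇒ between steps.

S ⇒ gS ⇒ ggS ⇒ ggdSB ⇒ ggddSBB ⇒ ggdddBB ⇒ ggdddBaaB ⇒ ggdddgTaaB ⇒ ggdddggaaB ⇒ ggdddggaad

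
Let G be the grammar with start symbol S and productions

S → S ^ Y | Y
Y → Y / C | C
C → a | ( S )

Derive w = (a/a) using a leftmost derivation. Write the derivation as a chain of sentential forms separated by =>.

S => Y => C => (S) => (Y) => (Y/C) => (C/C) => (a/C) => (a/a)

S => Y   [S → Y]
Y => C   [Y → C]
C => (S)   [C → ( S )]
(S) => (Y)   [S → Y]
(Y) => (Y/C)   [Y → Y / C]
(Y/C) => (C/C)   [Y → C]
(C/C) => (a/C)   [C → a]
(a/C) => (a/a)   [C → a]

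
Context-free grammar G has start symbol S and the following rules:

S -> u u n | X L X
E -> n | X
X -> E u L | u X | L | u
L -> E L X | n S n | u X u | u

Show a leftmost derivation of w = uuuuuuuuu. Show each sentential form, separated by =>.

S => XLX   [S -> X L X]
XLX => EuLLX   [X -> E u L]
EuLLX => XuLLX   [E -> X]
XuLLX => uXuLLX   [X -> u X]
uXuLLX => uuXuLLX   [X -> u X]
uuXuLLX => uuEuLuLLX   [X -> E u L]
uuEuLuLLX => uuXuLuLLX   [E -> X]
uuXuLuLLX => uuuuLuLLX   [X -> u]
uuuuLuLLX => uuuuuuLLX   [L -> u]
uuuuuuLLX => uuuuuuuLX   [L -> u]
uuuuuuuLX => uuuuuuuuX   [L -> u]
uuuuuuuuX => uuuuuuuuu   [X -> u]

S => XLX => EuLLX => XuLLX => uXuLLX => uuXuLLX => uuEuLuLLX => uuXuLuLLX => uuuuLuLLX => uuuuuuLLX => uuuuuuuLX => uuuuuuuuX => uuuuuuuuu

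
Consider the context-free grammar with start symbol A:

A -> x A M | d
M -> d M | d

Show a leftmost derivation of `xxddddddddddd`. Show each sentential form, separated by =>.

A=>xAM=>xxAMM=>xxdMM=>xxddMM=>xxdddMM=>xxddddMM=>xxdddddMM=>xxddddddMM=>xxdddddddMM=>xxddddddddM=>xxdddddddddM=>xxddddddddddM=>xxddddddddddd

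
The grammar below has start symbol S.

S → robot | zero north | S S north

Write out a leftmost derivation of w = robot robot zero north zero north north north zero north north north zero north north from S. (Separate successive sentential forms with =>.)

S => S S north   [S → S S north]
S S north => S S north S north   [S → S S north]
S S north S north => robot S north S north   [S → robot]
robot S north S north => robot S S north north S north   [S → S S north]
robot S S north north S north => robot S S north S north north S north   [S → S S north]
robot S S north S north north S north => robot robot S north S north north S north   [S → robot]
robot robot S north S north north S north => robot robot S S north north S north north S north   [S → S S north]
robot robot S S north north S north north S north => robot robot zero north S north north S north north S north   [S → zero north]
robot robot zero north S north north S north north S north => robot robot zero north zero north north north S north north S north   [S → zero north]
robot robot zero north zero north north north S north north S north => robot robot zero north zero north north north zero north north north S north   [S → zero north]
robot robot zero north zero north north north zero north north north S north => robot robot zero north zero north north north zero north north north zero north north   [S → zero north]

S => S S north => S S north S north => robot S north S north => robot S S north north S north => robot S S north S north north S north => robot robot S north S north north S north => robot robot S S north north S north north S north => robot robot zero north S north north S north north S north => robot robot zero north zero north north north S north north S north => robot robot zero north zero north north north zero north north north S north => robot robot zero north zero north north north zero north north north zero north north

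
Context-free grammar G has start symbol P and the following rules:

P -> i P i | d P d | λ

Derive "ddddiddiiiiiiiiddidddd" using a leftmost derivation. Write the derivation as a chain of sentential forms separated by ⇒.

P ⇒ dPd ⇒ ddPdd ⇒ dddPddd ⇒ ddddPdddd ⇒ ddddiPidddd ⇒ ddddidPdidddd ⇒ ddddiddPddidddd ⇒ ddddiddiPiddidddd ⇒ ddddiddiiPiiddidddd ⇒ ddddiddiiiPiiiddidddd ⇒ ddddiddiiiiPiiiiddidddd ⇒ ddddiddiiiiiiiiddidddd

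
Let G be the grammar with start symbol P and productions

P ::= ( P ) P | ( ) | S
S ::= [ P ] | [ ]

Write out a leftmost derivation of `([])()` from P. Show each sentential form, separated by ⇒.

P⇒(P)P⇒(S)P⇒([])P⇒([])()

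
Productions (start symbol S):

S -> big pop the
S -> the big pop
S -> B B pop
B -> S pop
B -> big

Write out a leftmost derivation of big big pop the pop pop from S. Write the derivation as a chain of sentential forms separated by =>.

S => B B pop   [S -> B B pop]
B B pop => big B pop   [B -> big]
big B pop => big S pop pop   [B -> S pop]
big S pop pop => big big pop the pop pop   [S -> big pop the]

S => B B pop => big B pop => big S pop pop => big big pop the pop pop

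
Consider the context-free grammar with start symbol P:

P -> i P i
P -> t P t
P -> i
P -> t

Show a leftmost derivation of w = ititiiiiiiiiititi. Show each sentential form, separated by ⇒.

P ⇒ iPi   [P -> i P i]
iPi ⇒ itPti   [P -> t P t]
itPti ⇒ itiPiti   [P -> i P i]
itiPiti ⇒ ititPtiti   [P -> t P t]
ititPtiti ⇒ ititiPititi   [P -> i P i]
ititiPititi ⇒ ititiiPiititi   [P -> i P i]
ititiiPiititi ⇒ ititiiiPiiititi   [P -> i P i]
ititiiiPiiititi ⇒ ititiiiiPiiiititi   [P -> i P i]
ititiiiiPiiiititi ⇒ ititiiiiiiiiititi   [P -> i]

P ⇒ iPi ⇒ itPti ⇒ itiPiti ⇒ ititPtiti ⇒ ititiPititi ⇒ ititiiPiititi ⇒ ititiiiPiiititi ⇒ ititiiiiPiiiititi ⇒ ititiiiiiiiiititi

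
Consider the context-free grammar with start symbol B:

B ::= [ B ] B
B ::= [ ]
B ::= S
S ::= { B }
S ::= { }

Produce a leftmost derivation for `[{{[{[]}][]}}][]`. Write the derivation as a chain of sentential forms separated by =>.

B => [B]B => [S]B => [{B}]B => [{S}]B => [{{B}}]B => [{{[B]B}}]B => [{{[S]B}}]B => [{{[{B}]B}}]B => [{{[{[]}]B}}]B => [{{[{[]}][]}}]B => [{{[{[]}][]}}][]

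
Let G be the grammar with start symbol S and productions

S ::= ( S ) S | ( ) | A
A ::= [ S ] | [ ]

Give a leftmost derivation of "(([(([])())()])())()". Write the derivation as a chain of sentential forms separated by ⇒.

S ⇒ (S)S   [S ::= ( S ) S]
(S)S ⇒ ((S)S)S   [S ::= ( S ) S]
((S)S)S ⇒ ((A)S)S   [S ::= A]
((A)S)S ⇒ (([S])S)S   [A ::= [ S ]]
(([S])S)S ⇒ (([(S)S])S)S   [S ::= ( S ) S]
(([(S)S])S)S ⇒ (([((S)S)S])S)S   [S ::= ( S ) S]
(([((S)S)S])S)S ⇒ (([((A)S)S])S)S   [S ::= A]
(([((A)S)S])S)S ⇒ (([(([])S)S])S)S   [A ::= [ ]]
(([(([])S)S])S)S ⇒ (([(([])())S])S)S   [S ::= ( )]
(([(([])())S])S)S ⇒ (([(([])())()])S)S   [S ::= ( )]
(([(([])())()])S)S ⇒ (([(([])())()])())S   [S ::= ( )]
(([(([])())()])())S ⇒ (([(([])())()])())()   [S ::= ( )]

S ⇒ (S)S ⇒ ((S)S)S ⇒ ((A)S)S ⇒ (([S])S)S ⇒ (([(S)S])S)S ⇒ (([((S)S)S])S)S ⇒ (([((A)S)S])S)S ⇒ (([(([])S)S])S)S ⇒ (([(([])())S])S)S ⇒ (([(([])())()])S)S ⇒ (([(([])())()])())S ⇒ (([(([])())()])())()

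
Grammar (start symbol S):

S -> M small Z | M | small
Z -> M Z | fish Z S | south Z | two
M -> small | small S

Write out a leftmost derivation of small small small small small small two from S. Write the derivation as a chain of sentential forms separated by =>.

S => M => small S => small M small Z => small small S small Z => small small M small Z => small small small S small Z => small small small M small Z => small small small small S small Z => small small small small small small Z => small small small small small small two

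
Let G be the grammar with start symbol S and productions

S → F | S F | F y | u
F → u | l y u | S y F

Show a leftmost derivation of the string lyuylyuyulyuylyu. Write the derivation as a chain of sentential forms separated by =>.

S => F => SyF => SFyF => FyFyF => lyuyFyF => lyuylyuyF => lyuylyuySyF => lyuylyuySFyF => lyuylyuyuFyF => lyuylyuyulyuyF => lyuylyuyulyuylyu

S => F   [S → F]
F => SyF   [F → S y F]
SyF => SFyF   [S → S F]
SFyF => FyFyF   [S → F y]
FyFyF => lyuyFyF   [F → l y u]
lyuyFyF => lyuylyuyF   [F → l y u]
lyuylyuyF => lyuylyuySyF   [F → S y F]
lyuylyuySyF => lyuylyuySFyF   [S → S F]
lyuylyuySFyF => lyuylyuyuFyF   [S → u]
lyuylyuyuFyF => lyuylyuyulyuyF   [F → l y u]
lyuylyuyulyuyF => lyuylyuyulyuylyu   [F → l y u]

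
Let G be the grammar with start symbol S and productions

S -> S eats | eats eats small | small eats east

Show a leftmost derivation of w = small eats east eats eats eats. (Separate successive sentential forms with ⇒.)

S ⇒ S eats ⇒ S eats eats ⇒ S eats eats eats ⇒ small eats east eats eats eats

S ⇒ S eats   [S -> S eats]
S eats ⇒ S eats eats   [S -> S eats]
S eats eats ⇒ S eats eats eats   [S -> S eats]
S eats eats eats ⇒ small eats east eats eats eats   [S -> small eats east]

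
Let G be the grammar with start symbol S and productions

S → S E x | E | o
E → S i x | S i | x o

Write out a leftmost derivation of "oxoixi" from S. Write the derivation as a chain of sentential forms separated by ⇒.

S⇒E⇒Si⇒SExi⇒oExi⇒oSixi⇒oEixi⇒oxoixi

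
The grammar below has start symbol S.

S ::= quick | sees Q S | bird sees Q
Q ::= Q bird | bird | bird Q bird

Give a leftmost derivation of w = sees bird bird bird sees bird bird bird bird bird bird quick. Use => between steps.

S => sees Q S => sees bird Q bird S => sees bird bird bird S => sees bird bird bird sees Q S => sees bird bird bird sees Q bird S => sees bird bird bird sees bird Q bird bird S => sees bird bird bird sees bird Q bird bird bird S => sees bird bird bird sees bird Q bird bird bird bird S => sees bird bird bird sees bird bird bird bird bird bird S => sees bird bird bird sees bird bird bird bird bird bird quick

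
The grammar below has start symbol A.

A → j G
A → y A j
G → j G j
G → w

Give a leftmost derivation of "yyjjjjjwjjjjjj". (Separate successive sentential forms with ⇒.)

A ⇒ yAj ⇒ yyAjj ⇒ yyjGjj ⇒ yyjjGjjj ⇒ yyjjjGjjjj ⇒ yyjjjjGjjjjj ⇒ yyjjjjjGjjjjjj ⇒ yyjjjjjwjjjjjj

A ⇒ yAj   [A → y A j]
yAj ⇒ yyAjj   [A → y A j]
yyAjj ⇒ yyjGjj   [A → j G]
yyjGjj ⇒ yyjjGjjj   [G → j G j]
yyjjGjjj ⇒ yyjjjGjjjj   [G → j G j]
yyjjjGjjjj ⇒ yyjjjjGjjjjj   [G → j G j]
yyjjjjGjjjjj ⇒ yyjjjjjGjjjjjj   [G → j G j]
yyjjjjjGjjjjjj ⇒ yyjjjjjwjjjjjj   [G → w]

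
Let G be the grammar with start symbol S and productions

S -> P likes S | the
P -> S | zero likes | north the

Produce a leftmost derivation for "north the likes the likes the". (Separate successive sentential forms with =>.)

S => P likes S => north the likes S => north the likes P likes S => north the likes S likes S => north the likes the likes S => north the likes the likes the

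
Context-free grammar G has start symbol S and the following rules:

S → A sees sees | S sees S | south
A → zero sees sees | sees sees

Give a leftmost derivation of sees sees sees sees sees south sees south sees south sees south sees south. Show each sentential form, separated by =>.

S => S sees S => S sees S sees S => S sees S sees S sees S => A sees sees sees S sees S sees S => sees sees sees sees sees S sees S sees S => sees sees sees sees sees S sees S sees S sees S => sees sees sees sees sees S sees S sees S sees S sees S => sees sees sees sees sees south sees S sees S sees S sees S => sees sees sees sees sees south sees south sees S sees S sees S => sees sees sees sees sees south sees south sees south sees S sees S => sees sees sees sees sees south sees south sees south sees south sees S => sees sees sees sees sees south sees south sees south sees south sees south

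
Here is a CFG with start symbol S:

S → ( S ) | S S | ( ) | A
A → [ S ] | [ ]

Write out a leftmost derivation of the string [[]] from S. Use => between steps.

S => A => [S] => [A] => [[]]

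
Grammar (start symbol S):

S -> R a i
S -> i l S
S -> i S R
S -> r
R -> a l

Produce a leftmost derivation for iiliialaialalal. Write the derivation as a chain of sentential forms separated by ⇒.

S⇒iSR⇒iilSR⇒iiliSRR⇒iiliiSRRR⇒iiliiRaiRRR⇒iiliialaiRRR⇒iiliialaialRR⇒iiliialaialalR⇒iiliialaialalal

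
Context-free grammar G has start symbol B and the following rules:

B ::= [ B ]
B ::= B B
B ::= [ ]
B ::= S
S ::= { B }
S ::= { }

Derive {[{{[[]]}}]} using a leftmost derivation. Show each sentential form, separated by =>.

B => S => {B} => {[B]} => {[S]} => {[{B}]} => {[{S}]} => {[{{B}}]} => {[{{[B]}}]} => {[{{[[]]}}]}

B => S   [B ::= S]
S => {B}   [S ::= { B }]
{B} => {[B]}   [B ::= [ B ]]
{[B]} => {[S]}   [B ::= S]
{[S]} => {[{B}]}   [S ::= { B }]
{[{B}]} => {[{S}]}   [B ::= S]
{[{S}]} => {[{{B}}]}   [S ::= { B }]
{[{{B}}]} => {[{{[B]}}]}   [B ::= [ B ]]
{[{{[B]}}]} => {[{{[[]]}}]}   [B ::= [ ]]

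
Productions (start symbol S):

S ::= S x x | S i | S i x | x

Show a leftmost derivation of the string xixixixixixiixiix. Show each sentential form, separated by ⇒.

S ⇒ Six ⇒ Siix ⇒ Sixiix ⇒ Siixiix ⇒ Sixiixiix ⇒ Sixixiixiix ⇒ Sixixixiixiix ⇒ Sixixixixiixiix ⇒ Sixixixixixiixiix ⇒ xixixixixixiixiix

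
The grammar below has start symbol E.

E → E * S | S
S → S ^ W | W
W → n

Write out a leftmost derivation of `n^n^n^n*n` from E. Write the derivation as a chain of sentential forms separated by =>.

E => E*S   [E → E * S]
E*S => S*S   [E → S]
S*S => S^W*S   [S → S ^ W]
S^W*S => S^W^W*S   [S → S ^ W]
S^W^W*S => S^W^W^W*S   [S → S ^ W]
S^W^W^W*S => W^W^W^W*S   [S → W]
W^W^W^W*S => n^W^W^W*S   [W → n]
n^W^W^W*S => n^n^W^W*S   [W → n]
n^n^W^W*S => n^n^n^W*S   [W → n]
n^n^n^W*S => n^n^n^n*S   [W → n]
n^n^n^n*S => n^n^n^n*W   [S → W]
n^n^n^n*W => n^n^n^n*n   [W → n]

E=>E*S=>S*S=>S^W*S=>S^W^W*S=>S^W^W^W*S=>W^W^W^W*S=>n^W^W^W*S=>n^n^W^W*S=>n^n^n^W*S=>n^n^n^n*S=>n^n^n^n*W=>n^n^n^n*n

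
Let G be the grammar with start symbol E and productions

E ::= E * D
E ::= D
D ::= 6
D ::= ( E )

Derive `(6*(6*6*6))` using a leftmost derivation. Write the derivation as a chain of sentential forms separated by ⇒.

E⇒D⇒(E)⇒(E*D)⇒(D*D)⇒(6*D)⇒(6*(E))⇒(6*(E*D))⇒(6*(E*D*D))⇒(6*(D*D*D))⇒(6*(6*D*D))⇒(6*(6*6*D))⇒(6*(6*6*6))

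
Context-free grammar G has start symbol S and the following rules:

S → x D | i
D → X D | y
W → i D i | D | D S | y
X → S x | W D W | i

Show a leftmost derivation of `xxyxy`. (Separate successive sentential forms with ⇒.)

S⇒xD⇒xXD⇒xSxD⇒xxDxD⇒xxyxD⇒xxyxy

S ⇒ xD   [S → x D]
xD ⇒ xXD   [D → X D]
xXD ⇒ xSxD   [X → S x]
xSxD ⇒ xxDxD   [S → x D]
xxDxD ⇒ xxyxD   [D → y]
xxyxD ⇒ xxyxy   [D → y]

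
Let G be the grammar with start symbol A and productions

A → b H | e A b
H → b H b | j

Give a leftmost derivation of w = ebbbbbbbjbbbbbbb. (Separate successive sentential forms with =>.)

A => eAb   [A → e A b]
eAb => ebHb   [A → b H]
ebHb => ebbHbb   [H → b H b]
ebbHbb => ebbbHbbb   [H → b H b]
ebbbHbbb => ebbbbHbbbb   [H → b H b]
ebbbbHbbbb => ebbbbbHbbbbb   [H → b H b]
ebbbbbHbbbbb => ebbbbbbHbbbbbb   [H → b H b]
ebbbbbbHbbbbbb => ebbbbbbbHbbbbbbb   [H → b H b]
ebbbbbbbHbbbbbbb => ebbbbbbbjbbbbbbb   [H → j]

A => eAb => ebHb => ebbHbb => ebbbHbbb => ebbbbHbbbb => ebbbbbHbbbbb => ebbbbbbHbbbbbb => ebbbbbbbHbbbbbbb => ebbbbbbbjbbbbbbb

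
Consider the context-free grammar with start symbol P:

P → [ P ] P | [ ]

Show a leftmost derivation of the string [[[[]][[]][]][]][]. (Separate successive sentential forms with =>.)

P => [P]P   [P → [ P ] P]
[P]P => [[P]P]P   [P → [ P ] P]
[[P]P]P => [[[P]P]P]P   [P → [ P ] P]
[[[P]P]P]P => [[[[]]P]P]P   [P → [ ]]
[[[[]]P]P]P => [[[[]][P]P]P]P   [P → [ P ] P]
[[[[]][P]P]P]P => [[[[]][[]]P]P]P   [P → [ ]]
[[[[]][[]]P]P]P => [[[[]][[]][]]P]P   [P → [ ]]
[[[[]][[]][]]P]P => [[[[]][[]][]][]]P   [P → [ ]]
[[[[]][[]][]][]]P => [[[[]][[]][]][]][]   [P → [ ]]

P=>[P]P=>[[P]P]P=>[[[P]P]P]P=>[[[[]]P]P]P=>[[[[]][P]P]P]P=>[[[[]][[]]P]P]P=>[[[[]][[]][]]P]P=>[[[[]][[]][]][]]P=>[[[[]][[]][]][]][]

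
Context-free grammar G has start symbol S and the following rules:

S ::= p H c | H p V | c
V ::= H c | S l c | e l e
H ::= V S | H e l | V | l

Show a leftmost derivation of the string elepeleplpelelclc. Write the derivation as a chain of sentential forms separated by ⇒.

S⇒HpV⇒VpV⇒elepV⇒elepSlc⇒elepHpVlc⇒elepVpVlc⇒elepelepVlc⇒elepelepSlclc⇒elepelepHpVlclc⇒elepeleplpVlclc⇒elepeleplpelelclc

S ⇒ HpV   [S ::= H p V]
HpV ⇒ VpV   [H ::= V]
VpV ⇒ elepV   [V ::= e l e]
elepV ⇒ elepSlc   [V ::= S l c]
elepSlc ⇒ elepHpVlc   [S ::= H p V]
elepHpVlc ⇒ elepVpVlc   [H ::= V]
elepVpVlc ⇒ elepelepVlc   [V ::= e l e]
elepelepVlc ⇒ elepelepSlclc   [V ::= S l c]
elepelepSlclc ⇒ elepelepHpVlclc   [S ::= H p V]
elepelepHpVlclc ⇒ elepeleplpVlclc   [H ::= l]
elepeleplpVlclc ⇒ elepeleplpelelclc   [V ::= e l e]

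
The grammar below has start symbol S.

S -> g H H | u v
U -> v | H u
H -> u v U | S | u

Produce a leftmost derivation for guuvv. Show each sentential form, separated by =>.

S => gHH   [S -> g H H]
gHH => guH   [H -> u]
guH => guuvU   [H -> u v U]
guuvU => guuvv   [U -> v]

S => gHH => guH => guuvU => guuvv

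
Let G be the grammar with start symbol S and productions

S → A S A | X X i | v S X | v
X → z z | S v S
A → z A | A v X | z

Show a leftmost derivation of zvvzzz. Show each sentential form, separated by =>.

S => ASA => zSA => zvSXA => zvvXA => zvvzzA => zvvzzz

S => ASA   [S → A S A]
ASA => zSA   [A → z]
zSA => zvSXA   [S → v S X]
zvSXA => zvvXA   [S → v]
zvvXA => zvvzzA   [X → z z]
zvvzzA => zvvzzz   [A → z]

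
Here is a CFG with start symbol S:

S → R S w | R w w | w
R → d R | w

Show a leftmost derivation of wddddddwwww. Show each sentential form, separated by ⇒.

S⇒RSw⇒wSw⇒wRwww⇒wdRwww⇒wddRwww⇒wdddRwww⇒wddddRwww⇒wdddddRwww⇒wddddddRwww⇒wddddddwwww

S ⇒ RSw   [S → R S w]
RSw ⇒ wSw   [R → w]
wSw ⇒ wRwww   [S → R w w]
wRwww ⇒ wdRwww   [R → d R]
wdRwww ⇒ wddRwww   [R → d R]
wddRwww ⇒ wdddRwww   [R → d R]
wdddRwww ⇒ wddddRwww   [R → d R]
wddddRwww ⇒ wdddddRwww   [R → d R]
wdddddRwww ⇒ wddddddRwww   [R → d R]
wddddddRwww ⇒ wddddddwwww   [R → w]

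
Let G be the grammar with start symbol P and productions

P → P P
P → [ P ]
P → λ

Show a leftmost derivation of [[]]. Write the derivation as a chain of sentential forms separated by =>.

P => [P]   [P → [ P ]]
[P] => [[P]]   [P → [ P ]]
[[P]] => [[]]   [P → λ]

P => [P] => [[P]] => [[]]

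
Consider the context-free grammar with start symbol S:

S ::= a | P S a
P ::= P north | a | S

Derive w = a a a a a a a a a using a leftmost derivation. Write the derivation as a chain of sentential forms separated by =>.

S => P S a => a S a => a P S a a => a a S a a => a a P S a a a => a a S S a a a => a a P S a S a a a => a a a S a S a a a => a a a a a S a a a => a a a a a a a a a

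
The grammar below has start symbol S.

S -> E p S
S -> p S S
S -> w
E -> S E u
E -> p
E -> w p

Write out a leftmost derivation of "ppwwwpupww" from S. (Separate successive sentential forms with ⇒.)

S ⇒ pSS   [S -> p S S]
pSS ⇒ ppSSS   [S -> p S S]
ppSSS ⇒ ppwSS   [S -> w]
ppwSS ⇒ ppwEpSS   [S -> E p S]
ppwEpSS ⇒ ppwSEupSS   [E -> S E u]
ppwSEupSS ⇒ ppwwEupSS   [S -> w]
ppwwEupSS ⇒ ppwwwpupSS   [E -> w p]
ppwwwpupSS ⇒ ppwwwpupwS   [S -> w]
ppwwwpupwS ⇒ ppwwwpupww   [S -> w]

S⇒pSS⇒ppSSS⇒ppwSS⇒ppwEpSS⇒ppwSEupSS⇒ppwwEupSS⇒ppwwwpupSS⇒ppwwwpupwS⇒ppwwwpupww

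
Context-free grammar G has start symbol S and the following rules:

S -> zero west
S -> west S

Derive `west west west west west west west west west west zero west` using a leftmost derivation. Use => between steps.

S => west S   [S -> west S]
west S => west west S   [S -> west S]
west west S => west west west S   [S -> west S]
west west west S => west west west west S   [S -> west S]
west west west west S => west west west west west S   [S -> west S]
west west west west west S => west west west west west west S   [S -> west S]
west west west west west west S => west west west west west west west S   [S -> west S]
west west west west west west west S => west west west west west west west west S   [S -> west S]
west west west west west west west west S => west west west west west west west west west S   [S -> west S]
west west west west west west west west west S => west west west west west west west west west west S   [S -> west S]
west west west west west west west west west west S => west west west west west west west west west west zero west   [S -> zero west]

S => west S => west west S => west west west S => west west west west S => west west west west west S => west west west west west west S => west west west west west west west S => west west west west west west west west S => west west west west west west west west west S => west west west west west west west west west west S => west west west west west west west west west west zero west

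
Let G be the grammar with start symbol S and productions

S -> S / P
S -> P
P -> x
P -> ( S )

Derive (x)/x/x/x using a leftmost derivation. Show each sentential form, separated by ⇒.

S ⇒ S/P   [S -> S / P]
S/P ⇒ S/P/P   [S -> S / P]
S/P/P ⇒ S/P/P/P   [S -> S / P]
S/P/P/P ⇒ P/P/P/P   [S -> P]
P/P/P/P ⇒ (S)/P/P/P   [P -> ( S )]
(S)/P/P/P ⇒ (P)/P/P/P   [S -> P]
(P)/P/P/P ⇒ (x)/P/P/P   [P -> x]
(x)/P/P/P ⇒ (x)/x/P/P   [P -> x]
(x)/x/P/P ⇒ (x)/x/x/P   [P -> x]
(x)/x/x/P ⇒ (x)/x/x/x   [P -> x]

S⇒S/P⇒S/P/P⇒S/P/P/P⇒P/P/P/P⇒(S)/P/P/P⇒(P)/P/P/P⇒(x)/P/P/P⇒(x)/x/P/P⇒(x)/x/x/P⇒(x)/x/x/x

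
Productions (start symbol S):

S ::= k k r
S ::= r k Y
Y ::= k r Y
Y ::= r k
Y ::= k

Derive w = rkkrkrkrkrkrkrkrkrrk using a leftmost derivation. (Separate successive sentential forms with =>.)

S => rkY => rkkrY => rkkrkrY => rkkrkrkrY => rkkrkrkrkrY => rkkrkrkrkrkrY => rkkrkrkrkrkrkrY => rkkrkrkrkrkrkrkrY => rkkrkrkrkrkrkrkrkrY => rkkrkrkrkrkrkrkrkrrk

S => rkY   [S ::= r k Y]
rkY => rkkrY   [Y ::= k r Y]
rkkrY => rkkrkrY   [Y ::= k r Y]
rkkrkrY => rkkrkrkrY   [Y ::= k r Y]
rkkrkrkrY => rkkrkrkrkrY   [Y ::= k r Y]
rkkrkrkrkrY => rkkrkrkrkrkrY   [Y ::= k r Y]
rkkrkrkrkrkrY => rkkrkrkrkrkrkrY   [Y ::= k r Y]
rkkrkrkrkrkrkrY => rkkrkrkrkrkrkrkrY   [Y ::= k r Y]
rkkrkrkrkrkrkrkrY => rkkrkrkrkrkrkrkrkrY   [Y ::= k r Y]
rkkrkrkrkrkrkrkrkrY => rkkrkrkrkrkrkrkrkrrk   [Y ::= r k]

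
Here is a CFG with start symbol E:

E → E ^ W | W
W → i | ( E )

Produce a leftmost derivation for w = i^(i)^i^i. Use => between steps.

E => E^W   [E → E ^ W]
E^W => E^W^W   [E → E ^ W]
E^W^W => E^W^W^W   [E → E ^ W]
E^W^W^W => W^W^W^W   [E → W]
W^W^W^W => i^W^W^W   [W → i]
i^W^W^W => i^(E)^W^W   [W → ( E )]
i^(E)^W^W => i^(W)^W^W   [E → W]
i^(W)^W^W => i^(i)^W^W   [W → i]
i^(i)^W^W => i^(i)^i^W   [W → i]
i^(i)^i^W => i^(i)^i^i   [W → i]

E=>E^W=>E^W^W=>E^W^W^W=>W^W^W^W=>i^W^W^W=>i^(E)^W^W=>i^(W)^W^W=>i^(i)^W^W=>i^(i)^i^W=>i^(i)^i^i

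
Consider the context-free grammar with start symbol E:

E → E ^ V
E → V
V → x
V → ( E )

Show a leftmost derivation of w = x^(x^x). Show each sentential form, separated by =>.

E => E^V => V^V => x^V => x^(E) => x^(E^V) => x^(V^V) => x^(x^V) => x^(x^x)

E => E^V   [E → E ^ V]
E^V => V^V   [E → V]
V^V => x^V   [V → x]
x^V => x^(E)   [V → ( E )]
x^(E) => x^(E^V)   [E → E ^ V]
x^(E^V) => x^(V^V)   [E → V]
x^(V^V) => x^(x^V)   [V → x]
x^(x^V) => x^(x^x)   [V → x]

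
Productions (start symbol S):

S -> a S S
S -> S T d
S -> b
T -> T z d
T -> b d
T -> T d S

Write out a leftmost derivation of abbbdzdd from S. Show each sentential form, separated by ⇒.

S ⇒ aSS ⇒ abS ⇒ abSTd ⇒ abbTd ⇒ abbTzdd ⇒ abbbdzdd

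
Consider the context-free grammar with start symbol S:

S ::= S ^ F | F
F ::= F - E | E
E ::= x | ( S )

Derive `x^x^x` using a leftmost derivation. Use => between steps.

S => S^F => S^F^F => F^F^F => E^F^F => x^F^F => x^E^F => x^x^F => x^x^E => x^x^x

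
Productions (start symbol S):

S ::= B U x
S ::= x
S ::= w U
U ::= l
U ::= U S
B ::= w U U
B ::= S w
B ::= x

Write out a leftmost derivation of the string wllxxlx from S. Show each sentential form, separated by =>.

S => BUx   [S ::= B U x]
BUx => wUUUx   [B ::= w U U]
wUUUx => wlUUx   [U ::= l]
wlUUx => wlUSUx   [U ::= U S]
wlUSUx => wlUSSUx   [U ::= U S]
wlUSSUx => wllSSUx   [U ::= l]
wllSSUx => wllxSUx   [S ::= x]
wllxSUx => wllxxUx   [S ::= x]
wllxxUx => wllxxlx   [U ::= l]

S=>BUx=>wUUUx=>wlUUx=>wlUSUx=>wlUSSUx=>wllSSUx=>wllxSUx=>wllxxUx=>wllxxlx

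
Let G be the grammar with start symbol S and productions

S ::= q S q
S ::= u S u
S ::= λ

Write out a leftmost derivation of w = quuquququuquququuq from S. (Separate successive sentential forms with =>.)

S=>qSq=>quSuq=>quuSuuq=>quuqSquuq=>quuquSuquuq=>quuquqSququuq=>quuququSuququuq=>quuququqSquququuq=>quuquququSuquququuq=>quuquququuquququuq

S => qSq   [S ::= q S q]
qSq => quSuq   [S ::= u S u]
quSuq => quuSuuq   [S ::= u S u]
quuSuuq => quuqSquuq   [S ::= q S q]
quuqSquuq => quuquSuquuq   [S ::= u S u]
quuquSuquuq => quuquqSququuq   [S ::= q S q]
quuquqSququuq => quuququSuququuq   [S ::= u S u]
quuququSuququuq => quuququqSquququuq   [S ::= q S q]
quuququqSquququuq => quuquququSuquququuq   [S ::= u S u]
quuquququSuquququuq => quuquququuquququuq   [S ::= λ]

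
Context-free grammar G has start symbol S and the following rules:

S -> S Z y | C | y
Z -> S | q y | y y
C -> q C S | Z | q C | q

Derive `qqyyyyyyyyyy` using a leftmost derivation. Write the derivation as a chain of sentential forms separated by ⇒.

S ⇒ SZy   [S -> S Z y]
SZy ⇒ SZyZy   [S -> S Z y]
SZyZy ⇒ SZyZyZy   [S -> S Z y]
SZyZyZy ⇒ CZyZyZy   [S -> C]
CZyZyZy ⇒ qCSZyZyZy   [C -> q C S]
qCSZyZyZy ⇒ qqSZyZyZy   [C -> q]
qqSZyZyZy ⇒ qqyZyZyZy   [S -> y]
qqyZyZyZy ⇒ qqyyyyZyZy   [Z -> y y]
qqyyyyZyZy ⇒ qqyyyyyyyZy   [Z -> y y]
qqyyyyyyyZy ⇒ qqyyyyyyyyyy   [Z -> y y]

S ⇒ SZy ⇒ SZyZy ⇒ SZyZyZy ⇒ CZyZyZy ⇒ qCSZyZyZy ⇒ qqSZyZyZy ⇒ qqyZyZyZy ⇒ qqyyyyZyZy ⇒ qqyyyyyyyZy ⇒ qqyyyyyyyyyy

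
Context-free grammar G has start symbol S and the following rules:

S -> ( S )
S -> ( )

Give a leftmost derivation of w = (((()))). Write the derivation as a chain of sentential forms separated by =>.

S => (S) => ((S)) => (((S))) => (((())))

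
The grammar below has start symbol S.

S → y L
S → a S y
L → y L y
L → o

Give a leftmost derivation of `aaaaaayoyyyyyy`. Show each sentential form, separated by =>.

S => aSy => aaSyy => aaaSyyy => aaaaSyyyy => aaaaaSyyyyy => aaaaaaSyyyyyy => aaaaaayLyyyyyy => aaaaaayoyyyyyy

S => aSy   [S → a S y]
aSy => aaSyy   [S → a S y]
aaSyy => aaaSyyy   [S → a S y]
aaaSyyy => aaaaSyyyy   [S → a S y]
aaaaSyyyy => aaaaaSyyyyy   [S → a S y]
aaaaaSyyyyy => aaaaaaSyyyyyy   [S → a S y]
aaaaaaSyyyyyy => aaaaaayLyyyyyy   [S → y L]
aaaaaayLyyyyyy => aaaaaayoyyyyyy   [L → o]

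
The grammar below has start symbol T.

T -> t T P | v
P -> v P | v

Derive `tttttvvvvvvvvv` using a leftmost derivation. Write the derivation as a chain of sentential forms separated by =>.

T=>tTP=>ttTPP=>tttTPPP=>ttttTPPPP=>tttttTPPPPP=>tttttvPPPPP=>tttttvvPPPPP=>tttttvvvPPPPP=>tttttvvvvPPPP=>tttttvvvvvPPP=>tttttvvvvvvPP=>tttttvvvvvvvP=>tttttvvvvvvvvP=>tttttvvvvvvvvv

T => tTP   [T -> t T P]
tTP => ttTPP   [T -> t T P]
ttTPP => tttTPPP   [T -> t T P]
tttTPPP => ttttTPPPP   [T -> t T P]
ttttTPPPP => tttttTPPPPP   [T -> t T P]
tttttTPPPPP => tttttvPPPPP   [T -> v]
tttttvPPPPP => tttttvvPPPPP   [P -> v P]
tttttvvPPPPP => tttttvvvPPPPP   [P -> v P]
tttttvvvPPPPP => tttttvvvvPPPP   [P -> v]
tttttvvvvPPPP => tttttvvvvvPPP   [P -> v]
tttttvvvvvPPP => tttttvvvvvvPP   [P -> v]
tttttvvvvvvPP => tttttvvvvvvvP   [P -> v]
tttttvvvvvvvP => tttttvvvvvvvvP   [P -> v P]
tttttvvvvvvvvP => tttttvvvvvvvvv   [P -> v]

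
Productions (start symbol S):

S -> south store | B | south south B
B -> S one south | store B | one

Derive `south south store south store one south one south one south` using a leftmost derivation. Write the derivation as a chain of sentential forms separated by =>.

S => south south B   [S -> south south B]
south south B => south south S one south   [B -> S one south]
south south S one south => south south B one south   [S -> B]
south south B one south => south south store B one south   [B -> store B]
south south store B one south => south south store S one south one south   [B -> S one south]
south south store S one south one south => south south store B one south one south   [S -> B]
south south store B one south one south => south south store S one south one south one south   [B -> S one south]
south south store S one south one south one south => south south store south store one south one south one south   [S -> south store]

S => south south B => south south S one south => south south B one south => south south store B one south => south south store S one south one south => south south store B one south one south => south south store S one south one south one south => south south store south store one south one south one south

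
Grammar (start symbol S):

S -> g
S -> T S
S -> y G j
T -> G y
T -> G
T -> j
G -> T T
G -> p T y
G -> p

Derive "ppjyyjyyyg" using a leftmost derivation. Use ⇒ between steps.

S ⇒ TS   [S -> T S]
TS ⇒ GyS   [T -> G y]
GyS ⇒ pTyyS   [G -> p T y]
pTyyS ⇒ pGyyyS   [T -> G y]
pGyyyS ⇒ pTTyyyS   [G -> T T]
pTTyyyS ⇒ pGyTyyyS   [T -> G y]
pGyTyyyS ⇒ ppTyyTyyyS   [G -> p T y]
ppTyyTyyyS ⇒ ppjyyTyyyS   [T -> j]
ppjyyTyyyS ⇒ ppjyyjyyyS   [T -> j]
ppjyyjyyyS ⇒ ppjyyjyyyg   [S -> g]

S ⇒ TS ⇒ GyS ⇒ pTyyS ⇒ pGyyyS ⇒ pTTyyyS ⇒ pGyTyyyS ⇒ ppTyyTyyyS ⇒ ppjyyTyyyS ⇒ ppjyyjyyyS ⇒ ppjyyjyyyg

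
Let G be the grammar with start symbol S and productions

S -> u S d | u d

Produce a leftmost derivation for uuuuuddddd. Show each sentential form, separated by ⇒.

S ⇒ uSd   [S -> u S d]
uSd ⇒ uuSdd   [S -> u S d]
uuSdd ⇒ uuuSddd   [S -> u S d]
uuuSddd ⇒ uuuuSdddd   [S -> u S d]
uuuuSdddd ⇒ uuuuuddddd   [S -> u d]

S ⇒ uSd ⇒ uuSdd ⇒ uuuSddd ⇒ uuuuSdddd ⇒ uuuuuddddd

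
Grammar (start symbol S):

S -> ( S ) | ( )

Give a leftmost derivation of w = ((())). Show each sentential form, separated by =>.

S => (S)   [S -> ( S )]
(S) => ((S))   [S -> ( S )]
((S)) => ((()))   [S -> ( )]

S=>(S)=>((S))=>((()))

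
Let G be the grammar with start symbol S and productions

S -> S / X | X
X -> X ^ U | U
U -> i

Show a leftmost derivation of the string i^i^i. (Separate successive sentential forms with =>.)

S => X => X^U => X^U^U => U^U^U => i^U^U => i^i^U => i^i^i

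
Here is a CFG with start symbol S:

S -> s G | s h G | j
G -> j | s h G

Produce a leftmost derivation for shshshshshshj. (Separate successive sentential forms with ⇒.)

S⇒shG⇒shshG⇒shshshG⇒shshshshG⇒shshshshshG⇒shshshshshshG⇒shshshshshshj

S ⇒ shG   [S -> s h G]
shG ⇒ shshG   [G -> s h G]
shshG ⇒ shshshG   [G -> s h G]
shshshG ⇒ shshshshG   [G -> s h G]
shshshshG ⇒ shshshshshG   [G -> s h G]
shshshshshG ⇒ shshshshshshG   [G -> s h G]
shshshshshshG ⇒ shshshshshshj   [G -> j]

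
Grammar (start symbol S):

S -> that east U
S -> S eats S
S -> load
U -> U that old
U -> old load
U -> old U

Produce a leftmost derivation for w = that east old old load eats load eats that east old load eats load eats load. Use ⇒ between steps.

S ⇒ S eats S ⇒ S eats S eats S ⇒ S eats S eats S eats S ⇒ that east U eats S eats S eats S ⇒ that east old U eats S eats S eats S ⇒ that east old old load eats S eats S eats S ⇒ that east old old load eats load eats S eats S ⇒ that east old old load eats load eats that east U eats S ⇒ that east old old load eats load eats that east old load eats S ⇒ that east old old load eats load eats that east old load eats S eats S ⇒ that east old old load eats load eats that east old load eats load eats S ⇒ that east old old load eats load eats that east old load eats load eats load

S ⇒ S eats S   [S -> S eats S]
S eats S ⇒ S eats S eats S   [S -> S eats S]
S eats S eats S ⇒ S eats S eats S eats S   [S -> S eats S]
S eats S eats S eats S ⇒ that east U eats S eats S eats S   [S -> that east U]
that east U eats S eats S eats S ⇒ that east old U eats S eats S eats S   [U -> old U]
that east old U eats S eats S eats S ⇒ that east old old load eats S eats S eats S   [U -> old load]
that east old old load eats S eats S eats S ⇒ that east old old load eats load eats S eats S   [S -> load]
that east old old load eats load eats S eats S ⇒ that east old old load eats load eats that east U eats S   [S -> that east U]
that east old old load eats load eats that east U eats S ⇒ that east old old load eats load eats that east old load eats S   [U -> old load]
that east old old load eats load eats that east old load eats S ⇒ that east old old load eats load eats that east old load eats S eats S   [S -> S eats S]
that east old old load eats load eats that east old load eats S eats S ⇒ that east old old load eats load eats that east old load eats load eats S   [S -> load]
that east old old load eats load eats that east old load eats load eats S ⇒ that east old old load eats load eats that east old load eats load eats load   [S -> load]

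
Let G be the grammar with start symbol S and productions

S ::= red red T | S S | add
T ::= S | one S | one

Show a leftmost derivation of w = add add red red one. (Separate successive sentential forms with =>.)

S => S S => add S => add S S => add add S => add add red red T => add add red red one

S => S S   [S ::= S S]
S S => add S   [S ::= add]
add S => add S S   [S ::= S S]
add S S => add add S   [S ::= add]
add add S => add add red red T   [S ::= red red T]
add add red red T => add add red red one   [T ::= one]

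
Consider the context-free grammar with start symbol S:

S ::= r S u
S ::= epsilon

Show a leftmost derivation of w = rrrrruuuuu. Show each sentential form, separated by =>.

S => rSu   [S ::= r S u]
rSu => rrSuu   [S ::= r S u]
rrSuu => rrrSuuu   [S ::= r S u]
rrrSuuu => rrrrSuuuu   [S ::= r S u]
rrrrSuuuu => rrrrrSuuuuu   [S ::= r S u]
rrrrrSuuuuu => rrrrruuuuu   [S ::= epsilon]

S => rSu => rrSuu => rrrSuuu => rrrrSuuuu => rrrrrSuuuuu => rrrrruuuuu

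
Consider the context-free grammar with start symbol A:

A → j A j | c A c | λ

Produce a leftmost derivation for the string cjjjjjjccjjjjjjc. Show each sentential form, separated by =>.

A => cAc   [A → c A c]
cAc => cjAjc   [A → j A j]
cjAjc => cjjAjjc   [A → j A j]
cjjAjjc => cjjjAjjjc   [A → j A j]
cjjjAjjjc => cjjjjAjjjjc   [A → j A j]
cjjjjAjjjjc => cjjjjjAjjjjjc   [A → j A j]
cjjjjjAjjjjjc => cjjjjjjAjjjjjjc   [A → j A j]
cjjjjjjAjjjjjjc => cjjjjjjcAcjjjjjjc   [A → c A c]
cjjjjjjcAcjjjjjjc => cjjjjjjccjjjjjjc   [A → λ]

A=>cAc=>cjAjc=>cjjAjjc=>cjjjAjjjc=>cjjjjAjjjjc=>cjjjjjAjjjjjc=>cjjjjjjAjjjjjjc=>cjjjjjjcAcjjjjjjc=>cjjjjjjccjjjjjjc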